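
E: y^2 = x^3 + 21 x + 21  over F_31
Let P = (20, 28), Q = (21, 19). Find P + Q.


P != Q, so use the chord formula.
s = (y2 - y1) / (x2 - x1) = (22) / (1) mod 31 = 22
x3 = s^2 - x1 - x2 mod 31 = 22^2 - 20 - 21 = 9
y3 = s (x1 - x3) - y1 mod 31 = 22 * (20 - 9) - 28 = 28

P + Q = (9, 28)


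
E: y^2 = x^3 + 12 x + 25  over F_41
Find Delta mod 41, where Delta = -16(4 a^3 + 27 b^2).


4 a^3 + 27 b^2 = 4*12^3 + 27*25^2 = 6912 + 16875 = 23787
Delta = -16 * (23787) = -380592
Delta mod 41 = 11

Delta = 11 (mod 41)


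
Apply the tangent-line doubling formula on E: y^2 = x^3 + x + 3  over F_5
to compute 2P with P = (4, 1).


Doubling: s = (3 x1^2 + a) / (2 y1)
s = (3*4^2 + 1) / (2*1) mod 5 = 2
x3 = s^2 - 2 x1 mod 5 = 2^2 - 2*4 = 1
y3 = s (x1 - x3) - y1 mod 5 = 2 * (4 - 1) - 1 = 0

2P = (1, 0)


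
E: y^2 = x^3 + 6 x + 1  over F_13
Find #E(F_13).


For each x in F_13, count y with y^2 = x^3 + 6 x + 1 mod 13:
  x = 0: RHS = 1, y in [1, 12]  -> 2 point(s)
  x = 5: RHS = 0, y in [0]  -> 1 point(s)
  x = 7: RHS = 9, y in [3, 10]  -> 2 point(s)
  x = 9: RHS = 4, y in [2, 11]  -> 2 point(s)
Affine points: 7. Add the point at infinity: total = 8.

#E(F_13) = 8


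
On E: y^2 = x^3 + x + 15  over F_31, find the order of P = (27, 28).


Compute successive multiples of P until we hit O:
  1P = (27, 28)
  2P = (17, 4)
  3P = (25, 14)
  4P = (28, 27)
  5P = (8, 15)
  6P = (6, 19)
  7P = (14, 13)
  8P = (26, 28)
  ... (continuing to 33P)
  33P = O

ord(P) = 33


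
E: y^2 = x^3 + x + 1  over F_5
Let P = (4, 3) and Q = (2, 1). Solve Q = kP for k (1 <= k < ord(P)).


Enumerate multiples of P until we hit Q = (2, 1):
  1P = (4, 3)
  2P = (3, 1)
  3P = (2, 1)
Match found at i = 3.

k = 3


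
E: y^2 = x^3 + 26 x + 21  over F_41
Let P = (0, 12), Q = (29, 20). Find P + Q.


P != Q, so use the chord formula.
s = (y2 - y1) / (x2 - x1) = (8) / (29) mod 41 = 13
x3 = s^2 - x1 - x2 mod 41 = 13^2 - 0 - 29 = 17
y3 = s (x1 - x3) - y1 mod 41 = 13 * (0 - 17) - 12 = 13

P + Q = (17, 13)


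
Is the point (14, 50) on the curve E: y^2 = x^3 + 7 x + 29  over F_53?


Check whether y^2 = x^3 + 7 x + 29 (mod 53) for (x, y) = (14, 50).
LHS: y^2 = 50^2 mod 53 = 9
RHS: x^3 + 7 x + 29 = 14^3 + 7*14 + 29 mod 53 = 9
LHS = RHS

Yes, on the curve


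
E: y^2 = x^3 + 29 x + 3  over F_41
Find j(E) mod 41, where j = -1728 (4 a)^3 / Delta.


Delta = -16(4 a^3 + 27 b^2) mod 41 = 22
-1728 * (4 a)^3 = -1728 * (4*29)^3 mod 41 = 8
j = 8 * 22^(-1) mod 41 = 19

j = 19 (mod 41)


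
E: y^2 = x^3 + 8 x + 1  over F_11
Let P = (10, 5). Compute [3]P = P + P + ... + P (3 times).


k = 3 = 11_2 (binary, LSB first: 11)
Double-and-add from P = (10, 5):
  bit 0 = 1: acc = O + (10, 5) = (10, 5)
  bit 1 = 1: acc = (10, 5) + (2, 6) = (4, 8)

3P = (4, 8)


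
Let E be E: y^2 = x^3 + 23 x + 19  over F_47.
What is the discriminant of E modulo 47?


4 a^3 + 27 b^2 = 4*23^3 + 27*19^2 = 48668 + 9747 = 58415
Delta = -16 * (58415) = -934640
Delta mod 47 = 2

Delta = 2 (mod 47)


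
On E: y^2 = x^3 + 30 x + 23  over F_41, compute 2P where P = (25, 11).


Doubling: s = (3 x1^2 + a) / (2 y1)
s = (3*25^2 + 30) / (2*11) mod 41 = 40
x3 = s^2 - 2 x1 mod 41 = 40^2 - 2*25 = 33
y3 = s (x1 - x3) - y1 mod 41 = 40 * (25 - 33) - 11 = 38

2P = (33, 38)


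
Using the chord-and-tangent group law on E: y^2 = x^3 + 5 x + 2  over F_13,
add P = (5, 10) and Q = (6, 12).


P != Q, so use the chord formula.
s = (y2 - y1) / (x2 - x1) = (2) / (1) mod 13 = 2
x3 = s^2 - x1 - x2 mod 13 = 2^2 - 5 - 6 = 6
y3 = s (x1 - x3) - y1 mod 13 = 2 * (5 - 6) - 10 = 1

P + Q = (6, 1)


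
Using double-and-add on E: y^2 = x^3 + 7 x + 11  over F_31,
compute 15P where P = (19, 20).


k = 15 = 1111_2 (binary, LSB first: 1111)
Double-and-add from P = (19, 20):
  bit 0 = 1: acc = O + (19, 20) = (19, 20)
  bit 1 = 1: acc = (19, 20) + (9, 20) = (3, 11)
  bit 2 = 1: acc = (3, 11) + (23, 1) = (13, 25)
  bit 3 = 1: acc = (13, 25) + (4, 14) = (22, 26)

15P = (22, 26)


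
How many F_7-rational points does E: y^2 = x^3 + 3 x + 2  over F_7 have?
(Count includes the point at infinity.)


For each x in F_7, count y with y^2 = x^3 + 3 x + 2 mod 7:
  x = 0: RHS = 2, y in [3, 4]  -> 2 point(s)
  x = 2: RHS = 2, y in [3, 4]  -> 2 point(s)
  x = 4: RHS = 1, y in [1, 6]  -> 2 point(s)
  x = 5: RHS = 2, y in [3, 4]  -> 2 point(s)
Affine points: 8. Add the point at infinity: total = 9.

#E(F_7) = 9


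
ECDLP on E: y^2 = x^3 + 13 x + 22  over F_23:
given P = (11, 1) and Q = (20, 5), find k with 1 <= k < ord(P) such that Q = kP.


Enumerate multiples of P until we hit Q = (20, 5):
  1P = (11, 1)
  2P = (17, 21)
  3P = (1, 17)
  4P = (20, 18)
  5P = (18, 19)
  6P = (10, 18)
  7P = (15, 21)
  8P = (22, 13)
  9P = (14, 2)
  10P = (16, 5)
  11P = (4, 0)
  12P = (16, 18)
  13P = (14, 21)
  14P = (22, 10)
  15P = (15, 2)
  16P = (10, 5)
  17P = (18, 4)
  18P = (20, 5)
Match found at i = 18.

k = 18


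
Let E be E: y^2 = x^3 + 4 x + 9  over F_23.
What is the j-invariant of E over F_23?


Delta = -16(4 a^3 + 27 b^2) mod 23 = 12
-1728 * (4 a)^3 = -1728 * (4*4)^3 mod 23 = 17
j = 17 * 12^(-1) mod 23 = 11

j = 11 (mod 23)


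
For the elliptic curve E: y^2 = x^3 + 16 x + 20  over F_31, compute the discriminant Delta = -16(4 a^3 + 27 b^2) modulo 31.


4 a^3 + 27 b^2 = 4*16^3 + 27*20^2 = 16384 + 10800 = 27184
Delta = -16 * (27184) = -434944
Delta mod 31 = 17

Delta = 17 (mod 31)


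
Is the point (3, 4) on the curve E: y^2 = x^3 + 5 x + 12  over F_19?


Check whether y^2 = x^3 + 5 x + 12 (mod 19) for (x, y) = (3, 4).
LHS: y^2 = 4^2 mod 19 = 16
RHS: x^3 + 5 x + 12 = 3^3 + 5*3 + 12 mod 19 = 16
LHS = RHS

Yes, on the curve


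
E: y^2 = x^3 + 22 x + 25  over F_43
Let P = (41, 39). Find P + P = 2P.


Doubling: s = (3 x1^2 + a) / (2 y1)
s = (3*41^2 + 22) / (2*39) mod 43 = 28
x3 = s^2 - 2 x1 mod 43 = 28^2 - 2*41 = 14
y3 = s (x1 - x3) - y1 mod 43 = 28 * (41 - 14) - 39 = 29

2P = (14, 29)


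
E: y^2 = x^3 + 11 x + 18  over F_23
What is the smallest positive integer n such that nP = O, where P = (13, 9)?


Compute successive multiples of P until we hit O:
  1P = (13, 9)
  2P = (0, 15)
  3P = (3, 20)
  4P = (2, 18)
  5P = (10, 22)
  6P = (6, 22)
  7P = (22, 11)
  8P = (19, 5)
  ... (continuing to 31P)
  31P = O

ord(P) = 31


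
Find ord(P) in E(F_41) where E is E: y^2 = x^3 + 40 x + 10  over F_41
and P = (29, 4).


Compute successive multiples of P until we hit O:
  1P = (29, 4)
  2P = (20, 35)
  3P = (15, 7)
  4P = (37, 27)
  5P = (39, 39)
  6P = (16, 21)
  7P = (21, 36)
  8P = (7, 31)
  ... (continuing to 51P)
  51P = O

ord(P) = 51


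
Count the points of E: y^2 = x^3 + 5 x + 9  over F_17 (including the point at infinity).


For each x in F_17, count y with y^2 = x^3 + 5 x + 9 mod 17:
  x = 0: RHS = 9, y in [3, 14]  -> 2 point(s)
  x = 1: RHS = 15, y in [7, 10]  -> 2 point(s)
  x = 3: RHS = 0, y in [0]  -> 1 point(s)
  x = 4: RHS = 8, y in [5, 12]  -> 2 point(s)
  x = 6: RHS = 0, y in [0]  -> 1 point(s)
  x = 7: RHS = 13, y in [8, 9]  -> 2 point(s)
  x = 8: RHS = 0, y in [0]  -> 1 point(s)
  x = 9: RHS = 1, y in [1, 16]  -> 2 point(s)
  x = 11: RHS = 1, y in [1, 16]  -> 2 point(s)
  x = 14: RHS = 1, y in [1, 16]  -> 2 point(s)
  x = 15: RHS = 8, y in [5, 12]  -> 2 point(s)
Affine points: 19. Add the point at infinity: total = 20.

#E(F_17) = 20


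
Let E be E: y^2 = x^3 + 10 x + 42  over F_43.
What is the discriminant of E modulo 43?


4 a^3 + 27 b^2 = 4*10^3 + 27*42^2 = 4000 + 47628 = 51628
Delta = -16 * (51628) = -826048
Delta mod 43 = 25

Delta = 25 (mod 43)


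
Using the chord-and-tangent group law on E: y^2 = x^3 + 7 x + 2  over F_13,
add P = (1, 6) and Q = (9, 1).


P != Q, so use the chord formula.
s = (y2 - y1) / (x2 - x1) = (8) / (8) mod 13 = 1
x3 = s^2 - x1 - x2 mod 13 = 1^2 - 1 - 9 = 4
y3 = s (x1 - x3) - y1 mod 13 = 1 * (1 - 4) - 6 = 4

P + Q = (4, 4)


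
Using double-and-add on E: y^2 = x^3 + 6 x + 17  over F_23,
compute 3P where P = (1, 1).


k = 3 = 11_2 (binary, LSB first: 11)
Double-and-add from P = (1, 1):
  bit 0 = 1: acc = O + (1, 1) = (1, 1)
  bit 1 = 1: acc = (1, 1) + (1, 22) = O

3P = O


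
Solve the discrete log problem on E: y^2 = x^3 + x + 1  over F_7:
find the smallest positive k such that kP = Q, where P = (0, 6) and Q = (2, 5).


Enumerate multiples of P until we hit Q = (2, 5):
  1P = (0, 6)
  2P = (2, 2)
  3P = (2, 5)
Match found at i = 3.

k = 3


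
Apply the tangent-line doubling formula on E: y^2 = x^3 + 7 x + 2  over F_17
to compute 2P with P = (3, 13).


Doubling: s = (3 x1^2 + a) / (2 y1)
s = (3*3^2 + 7) / (2*13) mod 17 = 0
x3 = s^2 - 2 x1 mod 17 = 0^2 - 2*3 = 11
y3 = s (x1 - x3) - y1 mod 17 = 0 * (3 - 11) - 13 = 4

2P = (11, 4)


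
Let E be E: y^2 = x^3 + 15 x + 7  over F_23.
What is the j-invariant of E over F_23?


Delta = -16(4 a^3 + 27 b^2) mod 23 = 8
-1728 * (4 a)^3 = -1728 * (4*15)^3 mod 23 = 2
j = 2 * 8^(-1) mod 23 = 6

j = 6 (mod 23)


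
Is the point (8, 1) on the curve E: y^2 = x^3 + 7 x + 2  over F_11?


Check whether y^2 = x^3 + 7 x + 2 (mod 11) for (x, y) = (8, 1).
LHS: y^2 = 1^2 mod 11 = 1
RHS: x^3 + 7 x + 2 = 8^3 + 7*8 + 2 mod 11 = 9
LHS != RHS

No, not on the curve


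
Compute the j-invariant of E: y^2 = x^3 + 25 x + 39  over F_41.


Delta = -16(4 a^3 + 27 b^2) mod 41 = 25
-1728 * (4 a)^3 = -1728 * (4*25)^3 mod 41 = 22
j = 22 * 25^(-1) mod 41 = 14

j = 14 (mod 41)


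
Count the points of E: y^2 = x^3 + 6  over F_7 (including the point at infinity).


For each x in F_7, count y with y^2 = x^3 + 0 x + 6 mod 7:
  x = 1: RHS = 0, y in [0]  -> 1 point(s)
  x = 2: RHS = 0, y in [0]  -> 1 point(s)
  x = 4: RHS = 0, y in [0]  -> 1 point(s)
Affine points: 3. Add the point at infinity: total = 4.

#E(F_7) = 4


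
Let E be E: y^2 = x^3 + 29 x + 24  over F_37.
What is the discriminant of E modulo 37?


4 a^3 + 27 b^2 = 4*29^3 + 27*24^2 = 97556 + 15552 = 113108
Delta = -16 * (113108) = -1809728
Delta mod 37 = 16

Delta = 16 (mod 37)


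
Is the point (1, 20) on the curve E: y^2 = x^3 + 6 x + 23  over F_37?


Check whether y^2 = x^3 + 6 x + 23 (mod 37) for (x, y) = (1, 20).
LHS: y^2 = 20^2 mod 37 = 30
RHS: x^3 + 6 x + 23 = 1^3 + 6*1 + 23 mod 37 = 30
LHS = RHS

Yes, on the curve


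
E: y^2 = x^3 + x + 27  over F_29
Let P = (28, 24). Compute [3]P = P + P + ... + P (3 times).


k = 3 = 11_2 (binary, LSB first: 11)
Double-and-add from P = (28, 24):
  bit 0 = 1: acc = O + (28, 24) = (28, 24)
  bit 1 = 1: acc = (28, 24) + (1, 0) = (28, 5)

3P = (28, 5)


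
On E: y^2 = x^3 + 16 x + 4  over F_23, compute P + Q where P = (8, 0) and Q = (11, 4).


P != Q, so use the chord formula.
s = (y2 - y1) / (x2 - x1) = (4) / (3) mod 23 = 9
x3 = s^2 - x1 - x2 mod 23 = 9^2 - 8 - 11 = 16
y3 = s (x1 - x3) - y1 mod 23 = 9 * (8 - 16) - 0 = 20

P + Q = (16, 20)


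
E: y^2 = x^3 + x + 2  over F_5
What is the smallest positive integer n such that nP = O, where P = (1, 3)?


Compute successive multiples of P until we hit O:
  1P = (1, 3)
  2P = (4, 0)
  3P = (1, 2)
  4P = O

ord(P) = 4


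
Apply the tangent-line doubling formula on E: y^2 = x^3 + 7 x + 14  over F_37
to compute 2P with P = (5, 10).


Doubling: s = (3 x1^2 + a) / (2 y1)
s = (3*5^2 + 7) / (2*10) mod 37 = 30
x3 = s^2 - 2 x1 mod 37 = 30^2 - 2*5 = 2
y3 = s (x1 - x3) - y1 mod 37 = 30 * (5 - 2) - 10 = 6

2P = (2, 6)


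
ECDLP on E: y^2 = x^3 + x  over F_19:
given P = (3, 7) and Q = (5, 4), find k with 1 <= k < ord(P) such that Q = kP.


Enumerate multiples of P until we hit Q = (5, 4):
  1P = (3, 7)
  2P = (17, 3)
  3P = (8, 8)
  4P = (5, 4)
Match found at i = 4.

k = 4


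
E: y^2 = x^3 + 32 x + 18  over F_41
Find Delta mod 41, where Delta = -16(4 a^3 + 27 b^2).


4 a^3 + 27 b^2 = 4*32^3 + 27*18^2 = 131072 + 8748 = 139820
Delta = -16 * (139820) = -2237120
Delta mod 41 = 4

Delta = 4 (mod 41)


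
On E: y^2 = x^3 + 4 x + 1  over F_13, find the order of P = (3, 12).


Compute successive multiples of P until we hit O:
  1P = (3, 12)
  2P = (10, 12)
  3P = (0, 1)
  4P = (9, 5)
  5P = (2, 2)
  6P = (4, 4)
  7P = (5, 4)
  8P = (8, 8)
  ... (continuing to 19P)
  19P = O

ord(P) = 19


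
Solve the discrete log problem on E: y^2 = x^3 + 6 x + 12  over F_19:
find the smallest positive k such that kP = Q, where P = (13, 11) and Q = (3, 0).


Enumerate multiples of P until we hit Q = (3, 0):
  1P = (13, 11)
  2P = (12, 8)
  3P = (3, 0)
Match found at i = 3.

k = 3


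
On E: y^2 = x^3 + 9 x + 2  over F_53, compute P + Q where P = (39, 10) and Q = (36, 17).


P != Q, so use the chord formula.
s = (y2 - y1) / (x2 - x1) = (7) / (50) mod 53 = 33
x3 = s^2 - x1 - x2 mod 53 = 33^2 - 39 - 36 = 7
y3 = s (x1 - x3) - y1 mod 53 = 33 * (39 - 7) - 10 = 39

P + Q = (7, 39)


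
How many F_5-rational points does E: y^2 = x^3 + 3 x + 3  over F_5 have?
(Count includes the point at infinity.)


For each x in F_5, count y with y^2 = x^3 + 3 x + 3 mod 5:
  x = 3: RHS = 4, y in [2, 3]  -> 2 point(s)
  x = 4: RHS = 4, y in [2, 3]  -> 2 point(s)
Affine points: 4. Add the point at infinity: total = 5.

#E(F_5) = 5


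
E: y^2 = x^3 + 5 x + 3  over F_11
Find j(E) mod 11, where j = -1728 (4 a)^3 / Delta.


Delta = -16(4 a^3 + 27 b^2) mod 11 = 3
-1728 * (4 a)^3 = -1728 * (4*5)^3 mod 11 = 8
j = 8 * 3^(-1) mod 11 = 10

j = 10 (mod 11)


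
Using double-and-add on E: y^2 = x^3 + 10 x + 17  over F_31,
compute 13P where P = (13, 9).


k = 13 = 1101_2 (binary, LSB first: 1011)
Double-and-add from P = (13, 9):
  bit 0 = 1: acc = O + (13, 9) = (13, 9)
  bit 1 = 0: acc unchanged = (13, 9)
  bit 2 = 1: acc = (13, 9) + (20, 8) = (17, 27)
  bit 3 = 1: acc = (17, 27) + (26, 11) = (8, 19)

13P = (8, 19)


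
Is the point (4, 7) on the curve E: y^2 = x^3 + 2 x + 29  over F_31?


Check whether y^2 = x^3 + 2 x + 29 (mod 31) for (x, y) = (4, 7).
LHS: y^2 = 7^2 mod 31 = 18
RHS: x^3 + 2 x + 29 = 4^3 + 2*4 + 29 mod 31 = 8
LHS != RHS

No, not on the curve


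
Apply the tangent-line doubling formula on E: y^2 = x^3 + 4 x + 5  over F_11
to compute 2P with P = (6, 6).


Doubling: s = (3 x1^2 + a) / (2 y1)
s = (3*6^2 + 4) / (2*6) mod 11 = 2
x3 = s^2 - 2 x1 mod 11 = 2^2 - 2*6 = 3
y3 = s (x1 - x3) - y1 mod 11 = 2 * (6 - 3) - 6 = 0

2P = (3, 0)


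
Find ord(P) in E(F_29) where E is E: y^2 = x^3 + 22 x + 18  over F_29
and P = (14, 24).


Compute successive multiples of P until we hit O:
  1P = (14, 24)
  2P = (10, 22)
  3P = (27, 13)
  4P = (16, 0)
  5P = (27, 16)
  6P = (10, 7)
  7P = (14, 5)
  8P = O

ord(P) = 8


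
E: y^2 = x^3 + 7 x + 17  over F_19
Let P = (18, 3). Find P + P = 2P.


Doubling: s = (3 x1^2 + a) / (2 y1)
s = (3*18^2 + 7) / (2*3) mod 19 = 8
x3 = s^2 - 2 x1 mod 19 = 8^2 - 2*18 = 9
y3 = s (x1 - x3) - y1 mod 19 = 8 * (18 - 9) - 3 = 12

2P = (9, 12)


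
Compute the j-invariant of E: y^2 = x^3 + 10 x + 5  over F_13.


Delta = -16(4 a^3 + 27 b^2) mod 13 = 2
-1728 * (4 a)^3 = -1728 * (4*10)^3 mod 13 = 1
j = 1 * 2^(-1) mod 13 = 7

j = 7 (mod 13)


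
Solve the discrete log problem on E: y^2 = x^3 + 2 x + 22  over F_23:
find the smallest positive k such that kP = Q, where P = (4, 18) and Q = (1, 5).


Enumerate multiples of P until we hit Q = (1, 5):
  1P = (4, 18)
  2P = (17, 1)
  3P = (18, 18)
  4P = (1, 5)
Match found at i = 4.

k = 4


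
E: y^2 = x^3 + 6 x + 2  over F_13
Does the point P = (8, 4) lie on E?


Check whether y^2 = x^3 + 6 x + 2 (mod 13) for (x, y) = (8, 4).
LHS: y^2 = 4^2 mod 13 = 3
RHS: x^3 + 6 x + 2 = 8^3 + 6*8 + 2 mod 13 = 3
LHS = RHS

Yes, on the curve


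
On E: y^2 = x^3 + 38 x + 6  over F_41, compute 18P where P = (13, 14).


k = 18 = 10010_2 (binary, LSB first: 01001)
Double-and-add from P = (13, 14):
  bit 0 = 0: acc unchanged = O
  bit 1 = 1: acc = O + (11, 22) = (11, 22)
  bit 2 = 0: acc unchanged = (11, 22)
  bit 3 = 0: acc unchanged = (11, 22)
  bit 4 = 1: acc = (11, 22) + (32, 40) = (23, 38)

18P = (23, 38)


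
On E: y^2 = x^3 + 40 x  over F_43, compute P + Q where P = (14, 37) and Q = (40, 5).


P != Q, so use the chord formula.
s = (y2 - y1) / (x2 - x1) = (11) / (26) mod 43 = 12
x3 = s^2 - x1 - x2 mod 43 = 12^2 - 14 - 40 = 4
y3 = s (x1 - x3) - y1 mod 43 = 12 * (14 - 4) - 37 = 40

P + Q = (4, 40)


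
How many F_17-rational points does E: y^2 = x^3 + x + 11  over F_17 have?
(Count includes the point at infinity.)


For each x in F_17, count y with y^2 = x^3 + 1 x + 11 mod 17:
  x = 1: RHS = 13, y in [8, 9]  -> 2 point(s)
  x = 2: RHS = 4, y in [2, 15]  -> 2 point(s)
  x = 7: RHS = 4, y in [2, 15]  -> 2 point(s)
  x = 8: RHS = 4, y in [2, 15]  -> 2 point(s)
  x = 9: RHS = 1, y in [1, 16]  -> 2 point(s)
  x = 10: RHS = 1, y in [1, 16]  -> 2 point(s)
  x = 12: RHS = 0, y in [0]  -> 1 point(s)
  x = 14: RHS = 15, y in [7, 10]  -> 2 point(s)
  x = 15: RHS = 1, y in [1, 16]  -> 2 point(s)
  x = 16: RHS = 9, y in [3, 14]  -> 2 point(s)
Affine points: 19. Add the point at infinity: total = 20.

#E(F_17) = 20


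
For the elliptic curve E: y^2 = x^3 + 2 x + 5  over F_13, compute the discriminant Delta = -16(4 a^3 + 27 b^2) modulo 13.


4 a^3 + 27 b^2 = 4*2^3 + 27*5^2 = 32 + 675 = 707
Delta = -16 * (707) = -11312
Delta mod 13 = 11

Delta = 11 (mod 13)


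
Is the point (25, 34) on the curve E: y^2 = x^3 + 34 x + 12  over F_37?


Check whether y^2 = x^3 + 34 x + 12 (mod 37) for (x, y) = (25, 34).
LHS: y^2 = 34^2 mod 37 = 9
RHS: x^3 + 34 x + 12 = 25^3 + 34*25 + 12 mod 37 = 22
LHS != RHS

No, not on the curve


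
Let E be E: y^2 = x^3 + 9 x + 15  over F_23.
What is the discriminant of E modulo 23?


4 a^3 + 27 b^2 = 4*9^3 + 27*15^2 = 2916 + 6075 = 8991
Delta = -16 * (8991) = -143856
Delta mod 23 = 9

Delta = 9 (mod 23)


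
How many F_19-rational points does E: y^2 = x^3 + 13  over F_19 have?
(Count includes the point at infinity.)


For each x in F_19, count y with y^2 = x^3 + 0 x + 13 mod 19:
  x = 4: RHS = 1, y in [1, 18]  -> 2 point(s)
  x = 5: RHS = 5, y in [9, 10]  -> 2 point(s)
  x = 6: RHS = 1, y in [1, 18]  -> 2 point(s)
  x = 9: RHS = 1, y in [1, 18]  -> 2 point(s)
  x = 10: RHS = 6, y in [5, 14]  -> 2 point(s)
  x = 13: RHS = 6, y in [5, 14]  -> 2 point(s)
  x = 15: RHS = 6, y in [5, 14]  -> 2 point(s)
  x = 16: RHS = 5, y in [9, 10]  -> 2 point(s)
  x = 17: RHS = 5, y in [9, 10]  -> 2 point(s)
Affine points: 18. Add the point at infinity: total = 19.

#E(F_19) = 19


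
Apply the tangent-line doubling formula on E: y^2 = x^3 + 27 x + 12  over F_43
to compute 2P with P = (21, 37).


Doubling: s = (3 x1^2 + a) / (2 y1)
s = (3*21^2 + 27) / (2*37) mod 43 = 38
x3 = s^2 - 2 x1 mod 43 = 38^2 - 2*21 = 26
y3 = s (x1 - x3) - y1 mod 43 = 38 * (21 - 26) - 37 = 31

2P = (26, 31)


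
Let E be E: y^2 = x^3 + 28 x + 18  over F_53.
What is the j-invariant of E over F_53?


Delta = -16(4 a^3 + 27 b^2) mod 53 = 1
-1728 * (4 a)^3 = -1728 * (4*28)^3 mod 53 = 31
j = 31 * 1^(-1) mod 53 = 31

j = 31 (mod 53)


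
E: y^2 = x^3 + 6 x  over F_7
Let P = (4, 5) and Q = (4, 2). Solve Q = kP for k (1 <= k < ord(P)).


Enumerate multiples of P until we hit Q = (4, 2):
  1P = (4, 5)
  2P = (1, 0)
  3P = (4, 2)
Match found at i = 3.

k = 3


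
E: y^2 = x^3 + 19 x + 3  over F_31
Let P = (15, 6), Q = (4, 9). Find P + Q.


P != Q, so use the chord formula.
s = (y2 - y1) / (x2 - x1) = (3) / (20) mod 31 = 11
x3 = s^2 - x1 - x2 mod 31 = 11^2 - 15 - 4 = 9
y3 = s (x1 - x3) - y1 mod 31 = 11 * (15 - 9) - 6 = 29

P + Q = (9, 29)


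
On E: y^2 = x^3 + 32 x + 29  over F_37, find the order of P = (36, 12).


Compute successive multiples of P until we hit O:
  1P = (36, 12)
  2P = (11, 26)
  3P = (15, 31)
  4P = (26, 23)
  5P = (1, 5)
  6P = (3, 2)
  7P = (32, 15)
  8P = (32, 22)
  ... (continuing to 15P)
  15P = O

ord(P) = 15


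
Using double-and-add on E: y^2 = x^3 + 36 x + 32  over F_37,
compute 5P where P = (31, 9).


k = 5 = 101_2 (binary, LSB first: 101)
Double-and-add from P = (31, 9):
  bit 0 = 1: acc = O + (31, 9) = (31, 9)
  bit 1 = 0: acc unchanged = (31, 9)
  bit 2 = 1: acc = (31, 9) + (17, 9) = (26, 28)

5P = (26, 28)


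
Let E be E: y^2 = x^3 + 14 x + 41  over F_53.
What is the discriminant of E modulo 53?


4 a^3 + 27 b^2 = 4*14^3 + 27*41^2 = 10976 + 45387 = 56363
Delta = -16 * (56363) = -901808
Delta mod 53 = 40

Delta = 40 (mod 53)


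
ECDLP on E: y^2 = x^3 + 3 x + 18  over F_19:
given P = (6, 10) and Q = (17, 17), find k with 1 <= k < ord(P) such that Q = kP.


Enumerate multiples of P until we hit Q = (17, 17):
  1P = (6, 10)
  2P = (16, 1)
  3P = (17, 17)
Match found at i = 3.

k = 3


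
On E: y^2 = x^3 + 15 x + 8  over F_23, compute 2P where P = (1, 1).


Doubling: s = (3 x1^2 + a) / (2 y1)
s = (3*1^2 + 15) / (2*1) mod 23 = 9
x3 = s^2 - 2 x1 mod 23 = 9^2 - 2*1 = 10
y3 = s (x1 - x3) - y1 mod 23 = 9 * (1 - 10) - 1 = 10

2P = (10, 10)


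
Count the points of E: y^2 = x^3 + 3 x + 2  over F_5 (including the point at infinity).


For each x in F_5, count y with y^2 = x^3 + 3 x + 2 mod 5:
  x = 1: RHS = 1, y in [1, 4]  -> 2 point(s)
  x = 2: RHS = 1, y in [1, 4]  -> 2 point(s)
Affine points: 4. Add the point at infinity: total = 5.

#E(F_5) = 5


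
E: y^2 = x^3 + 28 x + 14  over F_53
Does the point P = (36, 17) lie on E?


Check whether y^2 = x^3 + 28 x + 14 (mod 53) for (x, y) = (36, 17).
LHS: y^2 = 17^2 mod 53 = 24
RHS: x^3 + 28 x + 14 = 36^3 + 28*36 + 14 mod 53 = 31
LHS != RHS

No, not on the curve


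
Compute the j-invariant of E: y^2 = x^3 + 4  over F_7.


Delta = -16(4 a^3 + 27 b^2) mod 7 = 4
-1728 * (4 a)^3 = -1728 * (4*0)^3 mod 7 = 0
j = 0 * 4^(-1) mod 7 = 0

j = 0 (mod 7)


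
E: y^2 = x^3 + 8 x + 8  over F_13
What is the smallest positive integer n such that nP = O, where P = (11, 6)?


Compute successive multiples of P until we hit O:
  1P = (11, 6)
  2P = (1, 2)
  3P = (10, 10)
  4P = (8, 8)
  5P = (6, 8)
  6P = (5, 2)
  7P = (9, 4)
  8P = (7, 11)
  ... (continuing to 20P)
  20P = O

ord(P) = 20


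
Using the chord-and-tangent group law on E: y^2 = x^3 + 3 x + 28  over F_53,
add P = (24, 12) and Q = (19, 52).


P != Q, so use the chord formula.
s = (y2 - y1) / (x2 - x1) = (40) / (48) mod 53 = 45
x3 = s^2 - x1 - x2 mod 53 = 45^2 - 24 - 19 = 21
y3 = s (x1 - x3) - y1 mod 53 = 45 * (24 - 21) - 12 = 17

P + Q = (21, 17)


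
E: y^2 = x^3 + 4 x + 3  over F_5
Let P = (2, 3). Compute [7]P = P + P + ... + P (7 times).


k = 7 = 111_2 (binary, LSB first: 111)
Double-and-add from P = (2, 3):
  bit 0 = 1: acc = O + (2, 3) = (2, 3)
  bit 1 = 1: acc = (2, 3) + (2, 2) = O
  bit 2 = 1: acc = O + (2, 3) = (2, 3)

7P = (2, 3)


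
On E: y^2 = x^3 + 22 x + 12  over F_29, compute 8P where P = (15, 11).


k = 8 = 1000_2 (binary, LSB first: 0001)
Double-and-add from P = (15, 11):
  bit 0 = 0: acc unchanged = O
  bit 1 = 0: acc unchanged = O
  bit 2 = 0: acc unchanged = O
  bit 3 = 1: acc = O + (15, 18) = (15, 18)

8P = (15, 18)


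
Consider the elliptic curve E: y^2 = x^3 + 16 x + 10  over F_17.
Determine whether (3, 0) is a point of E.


Check whether y^2 = x^3 + 16 x + 10 (mod 17) for (x, y) = (3, 0).
LHS: y^2 = 0^2 mod 17 = 0
RHS: x^3 + 16 x + 10 = 3^3 + 16*3 + 10 mod 17 = 0
LHS = RHS

Yes, on the curve


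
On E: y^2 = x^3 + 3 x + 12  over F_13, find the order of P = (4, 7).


Compute successive multiples of P until we hit O:
  1P = (4, 7)
  2P = (6, 8)
  3P = (0, 8)
  4P = (5, 3)
  5P = (7, 5)
  6P = (1, 4)
  7P = (9, 1)
  8P = (3, 10)
  ... (continuing to 18P)
  18P = O

ord(P) = 18


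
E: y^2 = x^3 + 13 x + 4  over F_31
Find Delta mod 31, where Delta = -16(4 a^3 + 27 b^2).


4 a^3 + 27 b^2 = 4*13^3 + 27*4^2 = 8788 + 432 = 9220
Delta = -16 * (9220) = -147520
Delta mod 31 = 9

Delta = 9 (mod 31)


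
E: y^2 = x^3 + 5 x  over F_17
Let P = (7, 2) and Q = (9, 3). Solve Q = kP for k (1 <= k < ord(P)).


Enumerate multiples of P until we hit Q = (9, 3):
  1P = (7, 2)
  2P = (2, 1)
  3P = (6, 5)
  4P = (13, 16)
  5P = (10, 8)
  6P = (4, 4)
  7P = (14, 14)
  8P = (9, 14)
  9P = (3, 5)
  10P = (15, 4)
  11P = (11, 14)
  12P = (8, 12)
  13P = (0, 0)
  14P = (8, 5)
  15P = (11, 3)
  16P = (15, 13)
  17P = (3, 12)
  18P = (9, 3)
Match found at i = 18.

k = 18


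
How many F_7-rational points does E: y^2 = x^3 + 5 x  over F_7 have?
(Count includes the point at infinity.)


For each x in F_7, count y with y^2 = x^3 + 5 x + 0 mod 7:
  x = 0: RHS = 0, y in [0]  -> 1 point(s)
  x = 2: RHS = 4, y in [2, 5]  -> 2 point(s)
  x = 3: RHS = 0, y in [0]  -> 1 point(s)
  x = 4: RHS = 0, y in [0]  -> 1 point(s)
  x = 6: RHS = 1, y in [1, 6]  -> 2 point(s)
Affine points: 7. Add the point at infinity: total = 8.

#E(F_7) = 8


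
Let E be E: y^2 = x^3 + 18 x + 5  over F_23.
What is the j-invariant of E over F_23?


Delta = -16(4 a^3 + 27 b^2) mod 23 = 6
-1728 * (4 a)^3 = -1728 * (4*18)^3 mod 23 = 11
j = 11 * 6^(-1) mod 23 = 21

j = 21 (mod 23)


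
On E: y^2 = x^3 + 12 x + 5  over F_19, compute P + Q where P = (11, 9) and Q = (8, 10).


P != Q, so use the chord formula.
s = (y2 - y1) / (x2 - x1) = (1) / (16) mod 19 = 6
x3 = s^2 - x1 - x2 mod 19 = 6^2 - 11 - 8 = 17
y3 = s (x1 - x3) - y1 mod 19 = 6 * (11 - 17) - 9 = 12

P + Q = (17, 12)


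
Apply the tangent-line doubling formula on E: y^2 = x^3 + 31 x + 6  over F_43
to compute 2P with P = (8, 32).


Doubling: s = (3 x1^2 + a) / (2 y1)
s = (3*8^2 + 31) / (2*32) mod 43 = 27
x3 = s^2 - 2 x1 mod 43 = 27^2 - 2*8 = 25
y3 = s (x1 - x3) - y1 mod 43 = 27 * (8 - 25) - 32 = 25

2P = (25, 25)


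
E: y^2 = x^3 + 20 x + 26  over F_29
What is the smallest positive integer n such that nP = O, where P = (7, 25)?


Compute successive multiples of P until we hit O:
  1P = (7, 25)
  2P = (28, 11)
  3P = (17, 1)
  4P = (27, 23)
  5P = (4, 24)
  6P = (2, 25)
  7P = (20, 4)
  8P = (24, 27)
  ... (continuing to 29P)
  29P = O

ord(P) = 29


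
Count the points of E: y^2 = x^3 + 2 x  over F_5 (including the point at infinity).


For each x in F_5, count y with y^2 = x^3 + 2 x + 0 mod 5:
  x = 0: RHS = 0, y in [0]  -> 1 point(s)
Affine points: 1. Add the point at infinity: total = 2.

#E(F_5) = 2


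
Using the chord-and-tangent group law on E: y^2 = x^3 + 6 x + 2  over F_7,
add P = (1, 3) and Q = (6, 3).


P != Q, so use the chord formula.
s = (y2 - y1) / (x2 - x1) = (0) / (5) mod 7 = 0
x3 = s^2 - x1 - x2 mod 7 = 0^2 - 1 - 6 = 0
y3 = s (x1 - x3) - y1 mod 7 = 0 * (1 - 0) - 3 = 4

P + Q = (0, 4)


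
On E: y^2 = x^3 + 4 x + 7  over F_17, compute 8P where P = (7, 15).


k = 8 = 1000_2 (binary, LSB first: 0001)
Double-and-add from P = (7, 15):
  bit 0 = 0: acc unchanged = O
  bit 1 = 0: acc unchanged = O
  bit 2 = 0: acc unchanged = O
  bit 3 = 1: acc = O + (4, 11) = (4, 11)

8P = (4, 11)


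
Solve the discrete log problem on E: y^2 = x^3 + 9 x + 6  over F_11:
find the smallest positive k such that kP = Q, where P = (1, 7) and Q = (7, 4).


Enumerate multiples of P until we hit Q = (7, 4):
  1P = (1, 7)
  2P = (3, 7)
  3P = (7, 4)
Match found at i = 3.

k = 3


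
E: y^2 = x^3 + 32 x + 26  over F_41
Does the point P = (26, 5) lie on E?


Check whether y^2 = x^3 + 32 x + 26 (mod 41) for (x, y) = (26, 5).
LHS: y^2 = 5^2 mod 41 = 25
RHS: x^3 + 32 x + 26 = 26^3 + 32*26 + 26 mod 41 = 25
LHS = RHS

Yes, on the curve


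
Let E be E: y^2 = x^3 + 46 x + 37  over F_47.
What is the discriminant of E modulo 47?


4 a^3 + 27 b^2 = 4*46^3 + 27*37^2 = 389344 + 36963 = 426307
Delta = -16 * (426307) = -6820912
Delta mod 47 = 10

Delta = 10 (mod 47)


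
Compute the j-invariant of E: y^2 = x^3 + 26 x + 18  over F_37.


Delta = -16(4 a^3 + 27 b^2) mod 37 = 13
-1728 * (4 a)^3 = -1728 * (4*26)^3 mod 37 = 1
j = 1 * 13^(-1) mod 37 = 20

j = 20 (mod 37)


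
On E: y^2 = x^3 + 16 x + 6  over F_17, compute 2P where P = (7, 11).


Doubling: s = (3 x1^2 + a) / (2 y1)
s = (3*7^2 + 16) / (2*11) mod 17 = 2
x3 = s^2 - 2 x1 mod 17 = 2^2 - 2*7 = 7
y3 = s (x1 - x3) - y1 mod 17 = 2 * (7 - 7) - 11 = 6

2P = (7, 6)


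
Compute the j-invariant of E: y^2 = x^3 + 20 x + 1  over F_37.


Delta = -16(4 a^3 + 27 b^2) mod 37 = 18
-1728 * (4 a)^3 = -1728 * (4*20)^3 mod 37 = 8
j = 8 * 18^(-1) mod 37 = 21

j = 21 (mod 37)


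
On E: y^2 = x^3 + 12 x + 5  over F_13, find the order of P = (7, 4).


Compute successive multiples of P until we hit O:
  1P = (7, 4)
  2P = (3, 4)
  3P = (3, 9)
  4P = (7, 9)
  5P = O

ord(P) = 5


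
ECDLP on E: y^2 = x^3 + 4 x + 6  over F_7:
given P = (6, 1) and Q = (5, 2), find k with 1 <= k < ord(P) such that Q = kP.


Enumerate multiples of P until we hit Q = (5, 2):
  1P = (6, 1)
  2P = (2, 6)
  3P = (1, 5)
  4P = (4, 3)
  5P = (5, 5)
  6P = (5, 2)
Match found at i = 6.

k = 6


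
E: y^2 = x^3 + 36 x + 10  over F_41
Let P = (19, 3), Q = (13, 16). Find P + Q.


P != Q, so use the chord formula.
s = (y2 - y1) / (x2 - x1) = (13) / (35) mod 41 = 32
x3 = s^2 - x1 - x2 mod 41 = 32^2 - 19 - 13 = 8
y3 = s (x1 - x3) - y1 mod 41 = 32 * (19 - 8) - 3 = 21

P + Q = (8, 21)


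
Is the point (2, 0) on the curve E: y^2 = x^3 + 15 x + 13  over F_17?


Check whether y^2 = x^3 + 15 x + 13 (mod 17) for (x, y) = (2, 0).
LHS: y^2 = 0^2 mod 17 = 0
RHS: x^3 + 15 x + 13 = 2^3 + 15*2 + 13 mod 17 = 0
LHS = RHS

Yes, on the curve


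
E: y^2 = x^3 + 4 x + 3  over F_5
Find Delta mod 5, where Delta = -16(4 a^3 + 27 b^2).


4 a^3 + 27 b^2 = 4*4^3 + 27*3^2 = 256 + 243 = 499
Delta = -16 * (499) = -7984
Delta mod 5 = 1

Delta = 1 (mod 5)


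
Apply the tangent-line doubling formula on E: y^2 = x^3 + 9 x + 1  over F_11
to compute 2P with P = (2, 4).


Doubling: s = (3 x1^2 + a) / (2 y1)
s = (3*2^2 + 9) / (2*4) mod 11 = 4
x3 = s^2 - 2 x1 mod 11 = 4^2 - 2*2 = 1
y3 = s (x1 - x3) - y1 mod 11 = 4 * (2 - 1) - 4 = 0

2P = (1, 0)


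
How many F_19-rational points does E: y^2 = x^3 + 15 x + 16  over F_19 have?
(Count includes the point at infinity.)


For each x in F_19, count y with y^2 = x^3 + 15 x + 16 mod 19:
  x = 0: RHS = 16, y in [4, 15]  -> 2 point(s)
  x = 2: RHS = 16, y in [4, 15]  -> 2 point(s)
  x = 4: RHS = 7, y in [8, 11]  -> 2 point(s)
  x = 5: RHS = 7, y in [8, 11]  -> 2 point(s)
  x = 9: RHS = 6, y in [5, 14]  -> 2 point(s)
  x = 10: RHS = 7, y in [8, 11]  -> 2 point(s)
  x = 11: RHS = 11, y in [7, 12]  -> 2 point(s)
  x = 12: RHS = 5, y in [9, 10]  -> 2 point(s)
  x = 14: RHS = 6, y in [5, 14]  -> 2 point(s)
  x = 15: RHS = 6, y in [5, 14]  -> 2 point(s)
  x = 16: RHS = 1, y in [1, 18]  -> 2 point(s)
  x = 17: RHS = 16, y in [4, 15]  -> 2 point(s)
  x = 18: RHS = 0, y in [0]  -> 1 point(s)
Affine points: 25. Add the point at infinity: total = 26.

#E(F_19) = 26


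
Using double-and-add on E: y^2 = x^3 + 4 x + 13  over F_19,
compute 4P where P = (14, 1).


k = 4 = 100_2 (binary, LSB first: 001)
Double-and-add from P = (14, 1):
  bit 0 = 0: acc unchanged = O
  bit 1 = 0: acc unchanged = O
  bit 2 = 1: acc = O + (8, 14) = (8, 14)

4P = (8, 14)


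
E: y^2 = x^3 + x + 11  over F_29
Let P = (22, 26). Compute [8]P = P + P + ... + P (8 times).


k = 8 = 1000_2 (binary, LSB first: 0001)
Double-and-add from P = (22, 26):
  bit 0 = 0: acc unchanged = O
  bit 1 = 0: acc unchanged = O
  bit 2 = 0: acc unchanged = O
  bit 3 = 1: acc = O + (25, 1) = (25, 1)

8P = (25, 1)


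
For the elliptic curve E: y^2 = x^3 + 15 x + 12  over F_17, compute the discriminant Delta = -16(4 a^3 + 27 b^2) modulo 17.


4 a^3 + 27 b^2 = 4*15^3 + 27*12^2 = 13500 + 3888 = 17388
Delta = -16 * (17388) = -278208
Delta mod 17 = 14

Delta = 14 (mod 17)


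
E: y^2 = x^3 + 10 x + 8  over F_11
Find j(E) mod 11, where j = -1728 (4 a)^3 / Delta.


Delta = -16(4 a^3 + 27 b^2) mod 11 = 4
-1728 * (4 a)^3 = -1728 * (4*10)^3 mod 11 = 9
j = 9 * 4^(-1) mod 11 = 5

j = 5 (mod 11)


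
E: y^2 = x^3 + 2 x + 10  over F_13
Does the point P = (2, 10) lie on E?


Check whether y^2 = x^3 + 2 x + 10 (mod 13) for (x, y) = (2, 10).
LHS: y^2 = 10^2 mod 13 = 9
RHS: x^3 + 2 x + 10 = 2^3 + 2*2 + 10 mod 13 = 9
LHS = RHS

Yes, on the curve


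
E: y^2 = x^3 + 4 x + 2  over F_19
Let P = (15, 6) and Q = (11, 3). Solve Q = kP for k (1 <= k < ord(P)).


Enumerate multiples of P until we hit Q = (11, 3):
  1P = (15, 6)
  2P = (12, 7)
  3P = (9, 11)
  4P = (11, 16)
  5P = (4, 14)
  6P = (1, 8)
  7P = (10, 15)
  8P = (17, 9)
  9P = (13, 16)
  10P = (16, 18)
  11P = (18, 15)
  12P = (14, 16)
  13P = (14, 3)
  14P = (18, 4)
  15P = (16, 1)
  16P = (13, 3)
  17P = (17, 10)
  18P = (10, 4)
  19P = (1, 11)
  20P = (4, 5)
  21P = (11, 3)
Match found at i = 21.

k = 21


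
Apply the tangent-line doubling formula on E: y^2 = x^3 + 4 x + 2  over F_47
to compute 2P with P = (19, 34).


Doubling: s = (3 x1^2 + a) / (2 y1)
s = (3*19^2 + 4) / (2*34) mod 47 = 7
x3 = s^2 - 2 x1 mod 47 = 7^2 - 2*19 = 11
y3 = s (x1 - x3) - y1 mod 47 = 7 * (19 - 11) - 34 = 22

2P = (11, 22)


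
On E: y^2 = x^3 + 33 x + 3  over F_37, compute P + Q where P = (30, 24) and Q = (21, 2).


P != Q, so use the chord formula.
s = (y2 - y1) / (x2 - x1) = (15) / (28) mod 37 = 23
x3 = s^2 - x1 - x2 mod 37 = 23^2 - 30 - 21 = 34
y3 = s (x1 - x3) - y1 mod 37 = 23 * (30 - 34) - 24 = 32

P + Q = (34, 32)


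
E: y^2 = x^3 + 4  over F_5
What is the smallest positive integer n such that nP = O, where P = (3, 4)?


Compute successive multiples of P until we hit O:
  1P = (3, 4)
  2P = (0, 3)
  3P = (1, 0)
  4P = (0, 2)
  5P = (3, 1)
  6P = O

ord(P) = 6


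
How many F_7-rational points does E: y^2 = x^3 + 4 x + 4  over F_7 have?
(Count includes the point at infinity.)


For each x in F_7, count y with y^2 = x^3 + 4 x + 4 mod 7:
  x = 0: RHS = 4, y in [2, 5]  -> 2 point(s)
  x = 1: RHS = 2, y in [3, 4]  -> 2 point(s)
  x = 3: RHS = 1, y in [1, 6]  -> 2 point(s)
  x = 4: RHS = 0, y in [0]  -> 1 point(s)
  x = 5: RHS = 2, y in [3, 4]  -> 2 point(s)
Affine points: 9. Add the point at infinity: total = 10.

#E(F_7) = 10


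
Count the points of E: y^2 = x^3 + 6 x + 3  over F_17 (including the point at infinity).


For each x in F_17, count y with y^2 = x^3 + 6 x + 3 mod 17:
  x = 6: RHS = 0, y in [0]  -> 1 point(s)
  x = 8: RHS = 2, y in [6, 11]  -> 2 point(s)
  x = 9: RHS = 4, y in [2, 15]  -> 2 point(s)
  x = 10: RHS = 9, y in [3, 14]  -> 2 point(s)
  x = 12: RHS = 1, y in [1, 16]  -> 2 point(s)
  x = 13: RHS = 0, y in [0]  -> 1 point(s)
  x = 14: RHS = 9, y in [3, 14]  -> 2 point(s)
  x = 15: RHS = 0, y in [0]  -> 1 point(s)
  x = 16: RHS = 13, y in [8, 9]  -> 2 point(s)
Affine points: 15. Add the point at infinity: total = 16.

#E(F_17) = 16


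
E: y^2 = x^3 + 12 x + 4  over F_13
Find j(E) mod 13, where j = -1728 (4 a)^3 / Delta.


Delta = -16(4 a^3 + 27 b^2) mod 13 = 3
-1728 * (4 a)^3 = -1728 * (4*12)^3 mod 13 = 1
j = 1 * 3^(-1) mod 13 = 9

j = 9 (mod 13)


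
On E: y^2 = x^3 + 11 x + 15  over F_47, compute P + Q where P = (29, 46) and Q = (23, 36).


P != Q, so use the chord formula.
s = (y2 - y1) / (x2 - x1) = (37) / (41) mod 47 = 33
x3 = s^2 - x1 - x2 mod 47 = 33^2 - 29 - 23 = 3
y3 = s (x1 - x3) - y1 mod 47 = 33 * (29 - 3) - 46 = 13

P + Q = (3, 13)


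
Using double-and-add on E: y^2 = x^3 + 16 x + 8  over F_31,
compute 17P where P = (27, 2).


k = 17 = 10001_2 (binary, LSB first: 10001)
Double-and-add from P = (27, 2):
  bit 0 = 1: acc = O + (27, 2) = (27, 2)
  bit 1 = 0: acc unchanged = (27, 2)
  bit 2 = 0: acc unchanged = (27, 2)
  bit 3 = 0: acc unchanged = (27, 2)
  bit 4 = 1: acc = (27, 2) + (23, 9) = (17, 27)

17P = (17, 27)


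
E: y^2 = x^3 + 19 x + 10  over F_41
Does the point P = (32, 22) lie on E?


Check whether y^2 = x^3 + 19 x + 10 (mod 41) for (x, y) = (32, 22).
LHS: y^2 = 22^2 mod 41 = 33
RHS: x^3 + 19 x + 10 = 32^3 + 19*32 + 10 mod 41 = 12
LHS != RHS

No, not on the curve


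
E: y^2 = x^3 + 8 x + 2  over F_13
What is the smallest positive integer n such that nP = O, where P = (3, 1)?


Compute successive multiples of P until we hit O:
  1P = (3, 1)
  2P = (11, 2)
  3P = (11, 11)
  4P = (3, 12)
  5P = O

ord(P) = 5


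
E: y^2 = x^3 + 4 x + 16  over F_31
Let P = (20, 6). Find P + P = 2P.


Doubling: s = (3 x1^2 + a) / (2 y1)
s = (3*20^2 + 4) / (2*6) mod 31 = 28
x3 = s^2 - 2 x1 mod 31 = 28^2 - 2*20 = 0
y3 = s (x1 - x3) - y1 mod 31 = 28 * (20 - 0) - 6 = 27

2P = (0, 27)


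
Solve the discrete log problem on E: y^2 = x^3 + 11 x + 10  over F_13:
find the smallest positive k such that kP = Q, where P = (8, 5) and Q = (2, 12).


Enumerate multiples of P until we hit Q = (2, 12):
  1P = (8, 5)
  2P = (7, 1)
  3P = (1, 10)
  4P = (0, 6)
  5P = (4, 1)
  6P = (2, 1)
  7P = (2, 12)
Match found at i = 7.

k = 7


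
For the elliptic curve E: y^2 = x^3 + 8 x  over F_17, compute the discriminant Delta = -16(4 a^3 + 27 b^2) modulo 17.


4 a^3 + 27 b^2 = 4*8^3 + 27*0^2 = 2048 + 0 = 2048
Delta = -16 * (2048) = -32768
Delta mod 17 = 8

Delta = 8 (mod 17)


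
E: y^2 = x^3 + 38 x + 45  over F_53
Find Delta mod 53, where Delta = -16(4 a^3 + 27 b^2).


4 a^3 + 27 b^2 = 4*38^3 + 27*45^2 = 219488 + 54675 = 274163
Delta = -16 * (274163) = -4386608
Delta mod 53 = 43

Delta = 43 (mod 53)


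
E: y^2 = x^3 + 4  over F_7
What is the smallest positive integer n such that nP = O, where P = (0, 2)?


Compute successive multiples of P until we hit O:
  1P = (0, 2)
  2P = (0, 5)
  3P = O

ord(P) = 3


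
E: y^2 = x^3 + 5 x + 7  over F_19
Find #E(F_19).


For each x in F_19, count y with y^2 = x^3 + 5 x + 7 mod 19:
  x = 0: RHS = 7, y in [8, 11]  -> 2 point(s)
  x = 2: RHS = 6, y in [5, 14]  -> 2 point(s)
  x = 3: RHS = 11, y in [7, 12]  -> 2 point(s)
  x = 5: RHS = 5, y in [9, 10]  -> 2 point(s)
  x = 6: RHS = 6, y in [5, 14]  -> 2 point(s)
  x = 7: RHS = 5, y in [9, 10]  -> 2 point(s)
  x = 11: RHS = 6, y in [5, 14]  -> 2 point(s)
  x = 12: RHS = 9, y in [3, 16]  -> 2 point(s)
  x = 14: RHS = 9, y in [3, 16]  -> 2 point(s)
  x = 18: RHS = 1, y in [1, 18]  -> 2 point(s)
Affine points: 20. Add the point at infinity: total = 21.

#E(F_19) = 21


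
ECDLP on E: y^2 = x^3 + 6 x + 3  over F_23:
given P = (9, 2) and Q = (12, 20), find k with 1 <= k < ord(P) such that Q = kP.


Enumerate multiples of P until we hit Q = (12, 20):
  1P = (9, 2)
  2P = (6, 18)
  3P = (16, 20)
  4P = (14, 18)
  5P = (13, 22)
  6P = (3, 5)
  7P = (17, 2)
  8P = (20, 21)
  9P = (12, 20)
Match found at i = 9.

k = 9


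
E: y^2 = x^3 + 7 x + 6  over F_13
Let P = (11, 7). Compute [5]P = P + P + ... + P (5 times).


k = 5 = 101_2 (binary, LSB first: 101)
Double-and-add from P = (11, 7):
  bit 0 = 1: acc = O + (11, 7) = (11, 7)
  bit 1 = 0: acc unchanged = (11, 7)
  bit 2 = 1: acc = (11, 7) + (10, 6) = (6, 11)

5P = (6, 11)


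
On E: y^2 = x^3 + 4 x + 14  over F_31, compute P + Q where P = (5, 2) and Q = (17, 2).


P != Q, so use the chord formula.
s = (y2 - y1) / (x2 - x1) = (0) / (12) mod 31 = 0
x3 = s^2 - x1 - x2 mod 31 = 0^2 - 5 - 17 = 9
y3 = s (x1 - x3) - y1 mod 31 = 0 * (5 - 9) - 2 = 29

P + Q = (9, 29)


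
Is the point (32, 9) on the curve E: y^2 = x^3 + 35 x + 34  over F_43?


Check whether y^2 = x^3 + 35 x + 34 (mod 43) for (x, y) = (32, 9).
LHS: y^2 = 9^2 mod 43 = 38
RHS: x^3 + 35 x + 34 = 32^3 + 35*32 + 34 mod 43 = 38
LHS = RHS

Yes, on the curve


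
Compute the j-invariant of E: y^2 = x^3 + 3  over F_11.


Delta = -16(4 a^3 + 27 b^2) mod 11 = 6
-1728 * (4 a)^3 = -1728 * (4*0)^3 mod 11 = 0
j = 0 * 6^(-1) mod 11 = 0

j = 0 (mod 11)


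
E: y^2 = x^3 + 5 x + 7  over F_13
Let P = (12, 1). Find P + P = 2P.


Doubling: s = (3 x1^2 + a) / (2 y1)
s = (3*12^2 + 5) / (2*1) mod 13 = 4
x3 = s^2 - 2 x1 mod 13 = 4^2 - 2*12 = 5
y3 = s (x1 - x3) - y1 mod 13 = 4 * (12 - 5) - 1 = 1

2P = (5, 1)


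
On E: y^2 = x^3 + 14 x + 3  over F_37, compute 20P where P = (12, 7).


k = 20 = 10100_2 (binary, LSB first: 00101)
Double-and-add from P = (12, 7):
  bit 0 = 0: acc unchanged = O
  bit 1 = 0: acc unchanged = O
  bit 2 = 1: acc = O + (6, 9) = (6, 9)
  bit 3 = 0: acc unchanged = (6, 9)
  bit 4 = 1: acc = (6, 9) + (17, 14) = (35, 35)

20P = (35, 35)


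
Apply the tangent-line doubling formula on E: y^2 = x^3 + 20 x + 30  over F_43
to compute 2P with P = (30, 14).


Doubling: s = (3 x1^2 + a) / (2 y1)
s = (3*30^2 + 20) / (2*14) mod 43 = 5
x3 = s^2 - 2 x1 mod 43 = 5^2 - 2*30 = 8
y3 = s (x1 - x3) - y1 mod 43 = 5 * (30 - 8) - 14 = 10

2P = (8, 10)
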